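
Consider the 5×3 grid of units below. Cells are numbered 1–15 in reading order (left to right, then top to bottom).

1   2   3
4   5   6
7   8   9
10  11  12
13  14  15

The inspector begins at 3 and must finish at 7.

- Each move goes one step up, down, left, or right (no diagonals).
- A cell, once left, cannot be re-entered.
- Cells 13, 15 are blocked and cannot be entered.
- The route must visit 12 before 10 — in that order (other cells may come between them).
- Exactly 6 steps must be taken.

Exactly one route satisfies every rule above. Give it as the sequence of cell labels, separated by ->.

The waypoints must appear in the order 12, 10, with no cell reused.
Route from 3: 3× down (reaching 12), 2× left (reaching 10), up to 7 — 6 moves in all.
Check: order respected (12 at step 3, 10 at step 5); 6 moves as required.

3 -> 6 -> 9 -> 12 -> 11 -> 10 -> 7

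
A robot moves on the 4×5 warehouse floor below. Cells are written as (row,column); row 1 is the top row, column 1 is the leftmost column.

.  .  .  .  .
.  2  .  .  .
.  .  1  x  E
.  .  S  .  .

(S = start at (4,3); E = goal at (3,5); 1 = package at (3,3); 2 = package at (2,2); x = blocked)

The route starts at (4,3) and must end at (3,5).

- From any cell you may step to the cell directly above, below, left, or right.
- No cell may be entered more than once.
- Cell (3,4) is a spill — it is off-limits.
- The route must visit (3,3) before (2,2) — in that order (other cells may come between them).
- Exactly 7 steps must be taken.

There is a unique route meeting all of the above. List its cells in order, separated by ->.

(4,3) -> (3,3) -> (3,2) -> (2,2) -> (2,3) -> (2,4) -> (2,5) -> (3,5)

The waypoints must appear in the order (3,3), (2,2), with no cell reused.
Route from (4,3): up 1 to (3,3), left 1 to (3,2), up 1 to (2,2), right 3 to (2,5), down 1 to (3,5) — 7 moves in all.
Check: order respected (1 at step 1, 2 at step 3); 7 moves as required.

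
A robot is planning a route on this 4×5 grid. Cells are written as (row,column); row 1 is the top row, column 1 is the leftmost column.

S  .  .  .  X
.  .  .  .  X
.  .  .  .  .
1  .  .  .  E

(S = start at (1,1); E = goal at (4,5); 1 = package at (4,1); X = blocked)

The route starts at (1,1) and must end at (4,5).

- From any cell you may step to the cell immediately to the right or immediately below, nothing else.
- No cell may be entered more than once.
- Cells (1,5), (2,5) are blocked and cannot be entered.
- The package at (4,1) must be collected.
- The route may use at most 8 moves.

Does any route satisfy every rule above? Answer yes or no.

One route that works: (1,1) → (2,1) → (3,1) → (4,1) → (4,2) → (4,3) → (4,4) → (4,5).

yes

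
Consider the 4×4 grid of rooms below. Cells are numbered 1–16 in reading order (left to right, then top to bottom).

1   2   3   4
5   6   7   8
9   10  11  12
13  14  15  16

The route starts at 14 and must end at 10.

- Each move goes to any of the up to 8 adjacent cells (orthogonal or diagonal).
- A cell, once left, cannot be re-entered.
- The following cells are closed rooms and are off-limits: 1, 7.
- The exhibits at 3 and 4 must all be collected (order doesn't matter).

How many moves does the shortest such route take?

Any route passes through 3 and 4 in some order between 14 and 10. Summing Chebyshev distances along each leg and taking the cheapest ordering (14 → 4 → 3 → 10) gives a lower bound of 3 + 1 + 2 = 6 moves.
A route of 6 moves achieves this: 14 → 11 → 8 → 4 → 3 → 6 → 10.
Since 6 matches the lower bound, it is optimal.

6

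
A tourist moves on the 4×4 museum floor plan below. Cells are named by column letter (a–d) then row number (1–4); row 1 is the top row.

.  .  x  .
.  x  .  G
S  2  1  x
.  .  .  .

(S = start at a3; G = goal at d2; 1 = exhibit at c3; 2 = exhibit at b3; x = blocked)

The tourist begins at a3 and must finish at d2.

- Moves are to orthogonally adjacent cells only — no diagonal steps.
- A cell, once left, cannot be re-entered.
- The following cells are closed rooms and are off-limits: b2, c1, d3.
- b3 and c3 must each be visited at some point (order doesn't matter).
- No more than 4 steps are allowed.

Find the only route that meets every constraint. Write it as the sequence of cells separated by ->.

a3 -> b3 -> c3 -> c2 -> d2

The budget equals the shortest possible length, so every move has to be on a shortest route through the required cells.
Route from a3: right 2 to c3, up 1 to c2, right 1 to d2 — 4 moves in all.
Check: all required cells visited; 4 ≤ 4 moves.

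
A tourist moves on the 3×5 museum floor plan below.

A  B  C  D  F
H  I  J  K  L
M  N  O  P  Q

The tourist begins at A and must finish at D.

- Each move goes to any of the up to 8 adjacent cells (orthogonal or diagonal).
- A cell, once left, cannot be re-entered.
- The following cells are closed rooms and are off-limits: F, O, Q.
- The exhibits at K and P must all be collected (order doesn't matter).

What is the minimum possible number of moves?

5

Any route passes through K and P in some order between A and D. Summing Chebyshev distances along each leg and taking the cheapest ordering (A → P → K → D) gives a lower bound of 3 + 1 + 1 = 5 moves.
A route of 5 moves achieves this: A → B → J → P → K → D.
Since 5 matches the lower bound, it is optimal.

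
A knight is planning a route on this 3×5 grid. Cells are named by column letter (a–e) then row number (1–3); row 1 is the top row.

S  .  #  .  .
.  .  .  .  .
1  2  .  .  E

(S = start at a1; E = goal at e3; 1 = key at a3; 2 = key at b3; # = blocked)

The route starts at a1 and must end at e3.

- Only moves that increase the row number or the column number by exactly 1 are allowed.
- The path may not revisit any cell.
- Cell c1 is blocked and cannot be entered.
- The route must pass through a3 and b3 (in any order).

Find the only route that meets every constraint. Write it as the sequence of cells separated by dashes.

Moves only go right or down, so the column and row indices never decrease.
Route from a1: 2× down (reaching a3), 4× right (reaching e3) — 6 moves in all.
Check: all required cells visited.

a1 - a2 - a3 - b3 - c3 - d3 - e3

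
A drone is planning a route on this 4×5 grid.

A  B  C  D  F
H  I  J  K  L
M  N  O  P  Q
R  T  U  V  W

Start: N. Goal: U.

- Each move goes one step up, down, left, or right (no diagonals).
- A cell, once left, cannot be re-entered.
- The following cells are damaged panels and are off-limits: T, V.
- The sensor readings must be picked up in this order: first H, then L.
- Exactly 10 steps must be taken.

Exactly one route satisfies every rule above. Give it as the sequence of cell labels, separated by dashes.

The waypoints must appear in the order H, L, with no cell reused.
Route from N: left 1 to M, up 1 to H, right 4 to L, down 1 to Q, left 2 to O, down 1 to U — 10 moves in all.
Check: order respected (H at step 2, L at step 6); 10 moves as required.

N - M - H - I - J - K - L - Q - P - O - U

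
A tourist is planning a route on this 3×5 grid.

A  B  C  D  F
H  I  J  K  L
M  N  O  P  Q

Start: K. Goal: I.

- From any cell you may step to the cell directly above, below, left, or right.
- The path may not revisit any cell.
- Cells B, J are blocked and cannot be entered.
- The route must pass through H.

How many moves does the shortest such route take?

6

Any route passes through H somewhere between K and I. Summing Manhattan distances along the two legs (K → H → I) gives a lower bound of 3 + 1 = 4 moves.
That bound ignores the blocked cells. Measuring each leg by the fewest moves that actually steer around them (K→H: 5; H→I: 1) raises the lower bound to 6.
A route of 6 moves exists: K → P → O → N → M → H → I.
Since 6 matches that lower bound, it is optimal.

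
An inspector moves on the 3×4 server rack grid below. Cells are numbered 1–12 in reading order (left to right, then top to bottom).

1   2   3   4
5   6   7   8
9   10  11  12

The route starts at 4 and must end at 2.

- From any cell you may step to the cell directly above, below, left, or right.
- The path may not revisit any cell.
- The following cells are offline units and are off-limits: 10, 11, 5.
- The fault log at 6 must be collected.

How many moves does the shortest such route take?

Any route passes through 6 somewhere between 4 and 2. Summing Manhattan distances along the two legs (4 → 6 → 2) gives a lower bound of 3 + 1 = 4 moves.
A route of 4 moves achieves this: 4 → 8 → 7 → 6 → 2.
Since 4 matches the lower bound, it is optimal.

4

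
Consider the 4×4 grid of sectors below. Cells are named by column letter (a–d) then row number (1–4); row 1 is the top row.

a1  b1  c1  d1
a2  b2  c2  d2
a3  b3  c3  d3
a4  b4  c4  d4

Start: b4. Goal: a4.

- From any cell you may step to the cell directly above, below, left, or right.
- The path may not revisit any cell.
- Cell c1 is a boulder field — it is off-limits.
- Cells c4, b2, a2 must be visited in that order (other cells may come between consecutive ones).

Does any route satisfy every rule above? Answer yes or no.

yes

One route that works: b4 → c4 → c3 → c2 → b2 → a2 → a3 → a4.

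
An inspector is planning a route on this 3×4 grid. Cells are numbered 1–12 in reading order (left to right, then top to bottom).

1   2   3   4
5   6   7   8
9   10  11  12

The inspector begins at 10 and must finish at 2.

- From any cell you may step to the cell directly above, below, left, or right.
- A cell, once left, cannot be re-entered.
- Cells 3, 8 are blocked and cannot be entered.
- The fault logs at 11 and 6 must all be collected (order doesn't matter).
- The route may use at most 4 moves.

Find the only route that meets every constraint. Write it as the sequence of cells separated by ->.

The budget equals the shortest possible length, so every move has to be on a shortest route through the required cells.
Route from 10: right 1 to 11, up 1 to 7, left 1 to 6, up 1 to 2 — 4 moves in all.
Check: all required cells visited; 4 ≤ 4 moves.

10 -> 11 -> 7 -> 6 -> 2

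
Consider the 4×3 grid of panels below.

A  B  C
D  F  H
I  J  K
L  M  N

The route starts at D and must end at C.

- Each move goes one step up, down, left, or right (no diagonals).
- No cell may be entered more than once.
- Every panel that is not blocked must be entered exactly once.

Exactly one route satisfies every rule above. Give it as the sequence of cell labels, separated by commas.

D, A, B, F, J, I, L, M, N, K, H, C

Need to visit all 12 open cells exactly once, starting at D and ending at C.
Route from D: up 1 to A, right 1 to B, down 2 to J, left 1 to I, down 1 to L, right 2 to N, up 3 to C — 11 moves in all.
Check: all 12 open cells covered.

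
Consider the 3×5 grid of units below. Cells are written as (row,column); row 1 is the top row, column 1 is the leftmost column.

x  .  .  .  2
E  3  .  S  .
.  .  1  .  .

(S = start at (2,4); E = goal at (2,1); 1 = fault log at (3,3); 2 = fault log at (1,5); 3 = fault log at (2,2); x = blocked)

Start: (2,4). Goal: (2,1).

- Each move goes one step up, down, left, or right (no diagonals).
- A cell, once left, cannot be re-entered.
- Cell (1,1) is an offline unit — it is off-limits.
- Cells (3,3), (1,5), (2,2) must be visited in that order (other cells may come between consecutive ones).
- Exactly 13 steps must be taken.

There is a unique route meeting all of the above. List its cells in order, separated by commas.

(2,4), (2,3), (3,3), (3,4), (3,5), (2,5), (1,5), (1,4), (1,3), (1,2), (2,2), (3,2), (3,1), (2,1)

The waypoints must appear in the order (3,3), (1,5), (2,2), with no cell reused.
Route from (2,4): left to (2,3), down to (3,3), 2× right (reaching (3,5)), 2× up (reaching (1,5)), 3× left (reaching (1,2)), 2× down (reaching (3,2)), left to (3,1), up to (2,1) — 13 moves in all.
Check: order respected (1 at step 2, 2 at step 6, 3 at step 10); 13 moves as required.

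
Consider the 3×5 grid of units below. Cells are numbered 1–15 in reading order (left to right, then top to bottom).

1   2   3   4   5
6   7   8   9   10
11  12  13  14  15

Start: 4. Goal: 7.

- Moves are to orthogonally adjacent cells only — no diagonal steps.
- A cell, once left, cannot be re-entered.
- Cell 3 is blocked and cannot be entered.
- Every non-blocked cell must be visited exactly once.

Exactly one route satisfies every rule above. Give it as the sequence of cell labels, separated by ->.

Need to visit all 14 open cells exactly once, starting at 4 and ending at 7.
Cell 11 has only two open neighbours (6 and 12), so the path must pass straight through it: one of those is the cell it's entered from and the other is where it exits.
Route from 4: right 1 to 5, down 2 to 15, left 1 to 14, up 1 to 9, left 1 to 8, down 1 to 13, left 2 to 11, up 2 to 1, right 1 to 2, down 1 to 7 — 13 moves in all.
Check: all 14 open cells covered.

4 -> 5 -> 10 -> 15 -> 14 -> 9 -> 8 -> 13 -> 12 -> 11 -> 6 -> 1 -> 2 -> 7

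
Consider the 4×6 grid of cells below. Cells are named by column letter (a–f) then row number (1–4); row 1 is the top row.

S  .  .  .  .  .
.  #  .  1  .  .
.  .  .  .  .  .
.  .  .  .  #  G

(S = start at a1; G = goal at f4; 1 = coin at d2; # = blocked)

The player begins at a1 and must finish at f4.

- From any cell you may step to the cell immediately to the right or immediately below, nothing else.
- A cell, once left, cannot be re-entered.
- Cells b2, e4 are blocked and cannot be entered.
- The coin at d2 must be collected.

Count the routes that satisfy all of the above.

6

A right/down-only route from a1 to f4 makes exactly 3 down-moves and 5 right-moves in some order.
With no other constraints that would be C(8,3) = 56 routes.
Split at d2 and multiply the segment counts (each segment already excludes blocked cells): a1→d2: 2; d2→f4: 3; product = 6.
That gives 6 routes.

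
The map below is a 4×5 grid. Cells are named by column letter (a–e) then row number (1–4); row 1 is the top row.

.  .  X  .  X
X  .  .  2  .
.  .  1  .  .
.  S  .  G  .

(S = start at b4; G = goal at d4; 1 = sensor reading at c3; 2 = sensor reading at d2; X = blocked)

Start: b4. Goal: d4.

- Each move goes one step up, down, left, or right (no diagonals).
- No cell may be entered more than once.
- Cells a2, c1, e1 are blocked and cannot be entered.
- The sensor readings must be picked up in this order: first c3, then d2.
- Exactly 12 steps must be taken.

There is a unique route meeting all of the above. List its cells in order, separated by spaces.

The waypoints must appear in the order c3, d2, with no cell reused.
Route from b4: left to a4, up to a3, right to b3, up to b2, right to c2, down to c3, right to d3, up to d2, right to e2, 2× down (reaching e4), left to d4 — 12 moves in all.
Check: order respected (1 at step 6, 2 at step 8); 12 moves as required.

b4 a4 a3 b3 b2 c2 c3 d3 d2 e2 e3 e4 d4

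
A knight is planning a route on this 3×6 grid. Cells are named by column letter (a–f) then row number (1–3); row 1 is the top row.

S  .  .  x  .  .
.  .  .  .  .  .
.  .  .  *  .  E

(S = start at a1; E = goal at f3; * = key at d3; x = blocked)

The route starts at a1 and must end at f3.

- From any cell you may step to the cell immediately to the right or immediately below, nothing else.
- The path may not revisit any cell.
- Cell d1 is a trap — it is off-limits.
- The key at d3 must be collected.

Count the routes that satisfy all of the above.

9

A right/down-only route from a1 to f3 makes exactly 2 down-moves and 5 right-moves in some order.
With no other constraints that would be C(7,2) = 21 routes.
Split at d3 and multiply the segment counts (each segment already excludes blocked cells): a1→d3: 9; d3→f3: 1; product = 9.
That gives 9 routes.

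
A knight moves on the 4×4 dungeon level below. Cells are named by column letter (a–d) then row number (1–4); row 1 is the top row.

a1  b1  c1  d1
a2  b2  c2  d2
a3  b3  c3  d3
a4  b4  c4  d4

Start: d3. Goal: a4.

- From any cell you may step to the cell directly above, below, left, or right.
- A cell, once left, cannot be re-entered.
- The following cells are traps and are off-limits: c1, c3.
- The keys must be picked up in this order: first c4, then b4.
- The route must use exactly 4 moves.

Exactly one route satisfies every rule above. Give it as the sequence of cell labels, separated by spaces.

The waypoints must appear in the order c4, b4, with no cell reused.
Route from d3: down to d4, 3× left (reaching a4) — 4 moves in all.
Check: order respected (c4 at step 2, b4 at step 3); 4 moves as required.

d3 d4 c4 b4 a4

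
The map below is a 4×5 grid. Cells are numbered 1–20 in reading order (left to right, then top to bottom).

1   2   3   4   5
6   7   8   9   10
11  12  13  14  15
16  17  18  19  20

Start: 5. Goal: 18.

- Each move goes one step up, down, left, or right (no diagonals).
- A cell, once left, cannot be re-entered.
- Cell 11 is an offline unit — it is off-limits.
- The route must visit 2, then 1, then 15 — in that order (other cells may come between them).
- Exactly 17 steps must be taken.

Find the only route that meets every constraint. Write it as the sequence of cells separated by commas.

5, 4, 3, 2, 1, 6, 7, 8, 9, 10, 15, 20, 19, 14, 13, 12, 17, 18

The waypoints must appear in the order 2, 1, 15, with no cell reused.
Route from 5: left 4 to 1, down 1 to 6, right 4 to 10, down 2 to 20, left 1 to 19, up 1 to 14, left 2 to 12, down 1 to 17, right 1 to 18 — 17 moves in all.
Check: order respected (2 at step 3, 1 at step 4, 15 at step 10); 17 moves as required.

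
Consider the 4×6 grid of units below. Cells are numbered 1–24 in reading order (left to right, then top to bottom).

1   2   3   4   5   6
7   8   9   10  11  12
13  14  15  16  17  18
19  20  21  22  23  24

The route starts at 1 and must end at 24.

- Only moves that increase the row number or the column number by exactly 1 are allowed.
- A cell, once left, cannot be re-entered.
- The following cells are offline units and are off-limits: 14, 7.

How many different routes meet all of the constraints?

A right/down-only route from 1 to 24 makes exactly 3 down-moves and 5 right-moves in some order.
With no other constraints that would be C(8,3) = 56 routes.
Subtract routes through each blocked cell (inclusion–exclusion for overlaps): − through 7: 21 − through 14: 15 + through 7&14: 10 → 30.
That gives 30 routes.

30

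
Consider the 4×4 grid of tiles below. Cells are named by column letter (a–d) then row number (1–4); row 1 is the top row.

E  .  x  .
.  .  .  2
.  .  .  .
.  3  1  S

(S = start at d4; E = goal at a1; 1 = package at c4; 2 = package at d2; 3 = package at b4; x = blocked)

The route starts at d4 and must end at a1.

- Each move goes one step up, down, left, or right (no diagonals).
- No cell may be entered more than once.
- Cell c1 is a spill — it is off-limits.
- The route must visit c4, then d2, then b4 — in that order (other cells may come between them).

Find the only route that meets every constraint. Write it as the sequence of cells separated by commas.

d4, c4, c3, d3, d2, c2, b2, b3, b4, a4, a3, a2, a1

The waypoints must appear in the order c4, d2, b4, with no cell reused.
Route from d4: left 1 to c4, up 1 to c3, right 1 to d3, up 1 to d2, left 2 to b2, down 2 to b4, left 1 to a4, up 3 to a1 — 12 moves in all.
Check: order respected (1 at step 1, 2 at step 4, 3 at step 8).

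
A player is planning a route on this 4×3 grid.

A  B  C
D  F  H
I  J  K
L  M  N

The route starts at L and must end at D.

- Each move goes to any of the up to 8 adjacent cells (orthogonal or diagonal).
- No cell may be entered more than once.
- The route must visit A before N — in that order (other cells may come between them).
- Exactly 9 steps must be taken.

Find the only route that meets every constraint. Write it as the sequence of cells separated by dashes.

L - I - F - A - B - H - K - N - J - D

The waypoints must appear in the order A, N, with no cell reused.
Route from L: up to I, up-right to F, up-left to A, right to B, down-right to H, 2× down (reaching N), 2× up-left (reaching D) — 9 moves in all.
Check: order respected (A at step 3, N at step 7); 9 moves as required.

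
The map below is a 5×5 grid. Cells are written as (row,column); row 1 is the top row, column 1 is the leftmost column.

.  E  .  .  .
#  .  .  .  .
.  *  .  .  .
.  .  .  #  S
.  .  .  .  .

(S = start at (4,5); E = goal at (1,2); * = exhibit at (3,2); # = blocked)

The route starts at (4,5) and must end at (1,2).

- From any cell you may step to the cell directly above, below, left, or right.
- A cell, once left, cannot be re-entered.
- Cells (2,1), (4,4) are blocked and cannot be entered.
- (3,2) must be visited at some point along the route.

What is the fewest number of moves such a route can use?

Any route passes through (3,2) somewhere between (4,5) and (1,2). Summing Manhattan distances along the two legs ((4,5) → (3,2) → (1,2)) gives a lower bound of 4 + 2 = 6 moves.
A route of 6 moves achieves this: (4,5) → (3,5) → (3,4) → (3,3) → (3,2) → (2,2) → (1,2).
Since 6 matches the lower bound, it is optimal.

6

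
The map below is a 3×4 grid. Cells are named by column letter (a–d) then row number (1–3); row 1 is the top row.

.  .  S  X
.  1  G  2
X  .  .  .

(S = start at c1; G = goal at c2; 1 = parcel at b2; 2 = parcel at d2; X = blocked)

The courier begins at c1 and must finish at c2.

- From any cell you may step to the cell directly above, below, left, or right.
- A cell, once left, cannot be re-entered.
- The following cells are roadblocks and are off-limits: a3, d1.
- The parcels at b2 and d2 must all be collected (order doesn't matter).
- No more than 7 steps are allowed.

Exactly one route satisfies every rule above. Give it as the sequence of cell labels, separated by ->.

Any route must reach b2 and d2 and still end at c2 within 7 moves, so the order of the required stops is forced.
Route from c1: left 1 to b1, down 2 to b3, right 2 to d3, up 1 to d2, left 1 to c2 — 7 moves in all.
Check: all required cells visited; 7 ≤ 7 moves.

c1 -> b1 -> b2 -> b3 -> c3 -> d3 -> d2 -> c2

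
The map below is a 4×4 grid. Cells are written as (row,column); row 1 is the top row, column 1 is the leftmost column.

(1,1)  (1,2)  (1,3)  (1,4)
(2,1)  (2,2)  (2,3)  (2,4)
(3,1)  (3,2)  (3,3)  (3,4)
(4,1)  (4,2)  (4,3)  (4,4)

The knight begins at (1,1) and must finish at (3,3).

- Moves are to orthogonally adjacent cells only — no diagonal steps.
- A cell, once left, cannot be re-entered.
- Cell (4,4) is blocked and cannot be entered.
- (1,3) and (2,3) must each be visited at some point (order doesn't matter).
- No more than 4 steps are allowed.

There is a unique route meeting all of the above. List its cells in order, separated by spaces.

The 4-move cap with required stops at (1,3), (2,3) leaves no slack for detours.
Route from (1,1): 2× right (reaching (1,3)), 2× down (reaching (3,3)) — 4 moves in all.
Check: all required cells visited; 4 ≤ 4 moves.

(1,1) (1,2) (1,3) (2,3) (3,3)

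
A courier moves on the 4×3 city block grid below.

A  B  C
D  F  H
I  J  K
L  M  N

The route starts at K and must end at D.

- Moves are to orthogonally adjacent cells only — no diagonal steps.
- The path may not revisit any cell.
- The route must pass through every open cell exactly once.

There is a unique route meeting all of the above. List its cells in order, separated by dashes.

Need to visit all 12 open cells exactly once, starting at K and ending at D.
Route from K: down 1 to N, left 2 to L, up 1 to I, right 1 to J, up 1 to F, right 1 to H, up 1 to C, left 2 to A, down 1 to D — 11 moves in all.
Check: all 12 open cells covered.

K - N - M - L - I - J - F - H - C - B - A - D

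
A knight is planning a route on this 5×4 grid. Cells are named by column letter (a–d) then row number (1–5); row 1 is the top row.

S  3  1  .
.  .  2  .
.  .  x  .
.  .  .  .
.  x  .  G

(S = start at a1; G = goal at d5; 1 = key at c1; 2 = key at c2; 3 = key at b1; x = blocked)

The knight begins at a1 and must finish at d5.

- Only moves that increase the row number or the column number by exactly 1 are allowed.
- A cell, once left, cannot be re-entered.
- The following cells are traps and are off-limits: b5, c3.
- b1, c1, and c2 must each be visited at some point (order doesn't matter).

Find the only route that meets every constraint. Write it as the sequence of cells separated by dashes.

Moves only go right or down, so the column and row indices never decrease.
Route from a1: right 2 to c1, down 1 to c2, right 1 to d2, down 3 to d5 — 7 moves in all.
Check: all required cells visited.

a1 - b1 - c1 - c2 - d2 - d3 - d4 - d5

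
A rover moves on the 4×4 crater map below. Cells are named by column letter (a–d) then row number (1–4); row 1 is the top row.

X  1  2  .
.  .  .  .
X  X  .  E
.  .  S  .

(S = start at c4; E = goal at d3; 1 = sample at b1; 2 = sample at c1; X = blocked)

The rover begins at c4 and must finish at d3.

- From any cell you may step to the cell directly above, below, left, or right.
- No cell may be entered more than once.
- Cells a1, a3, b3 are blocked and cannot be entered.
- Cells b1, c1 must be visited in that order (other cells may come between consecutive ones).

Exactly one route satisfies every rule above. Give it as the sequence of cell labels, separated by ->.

c4 -> c3 -> c2 -> b2 -> b1 -> c1 -> d1 -> d2 -> d3

The waypoints must appear in the order b1, c1, with no cell reused.
Route from c4: 2× up (reaching c2), left to b2, up to b1, 2× right (reaching d1), 2× down (reaching d3) — 8 moves in all.
Check: order respected (1 at step 4, 2 at step 5).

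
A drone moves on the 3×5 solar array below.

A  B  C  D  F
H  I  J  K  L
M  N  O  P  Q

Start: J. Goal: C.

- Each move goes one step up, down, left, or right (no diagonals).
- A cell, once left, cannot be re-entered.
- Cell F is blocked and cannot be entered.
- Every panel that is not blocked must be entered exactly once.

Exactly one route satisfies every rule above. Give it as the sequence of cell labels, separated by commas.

Need to visit all 14 open cells exactly once, starting at J and ending at C.
Cell L has only two open neighbours (Q and K), so the path must pass straight through it: one of those is the cell it's entered from and the other is where it exits.
Route from J: left to I, up to B, left to A, 2× down (reaching M), 4× right (reaching Q), up to L, left to K, up to D, left to C — 13 moves in all.
Check: all 14 open cells covered.

J, I, B, A, H, M, N, O, P, Q, L, K, D, C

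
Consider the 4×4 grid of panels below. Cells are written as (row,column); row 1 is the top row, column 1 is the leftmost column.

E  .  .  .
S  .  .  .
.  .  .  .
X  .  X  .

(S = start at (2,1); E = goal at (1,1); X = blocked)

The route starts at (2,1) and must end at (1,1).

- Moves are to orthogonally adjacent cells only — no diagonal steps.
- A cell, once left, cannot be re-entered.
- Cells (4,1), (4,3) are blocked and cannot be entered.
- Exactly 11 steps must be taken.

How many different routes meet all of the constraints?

2

Need simple routes of exactly 11 moves from (2,1) to (1,1) (Manhattan distance 1, so 5 moves are spent on a detour and 5 undoing it).
Enumerating: (2,1) (3,1) (3,2) (2,2) (2,3) (3,3) (3,4) (2,4) (1,4) (1,3) (1,2) (1,1) | (2,1) (3,1) (3,2) (3,3) (3,4) (2,4) (1,4) (1,3) (2,3) (2,2) (1,2) (1,1).
That gives 2 routes.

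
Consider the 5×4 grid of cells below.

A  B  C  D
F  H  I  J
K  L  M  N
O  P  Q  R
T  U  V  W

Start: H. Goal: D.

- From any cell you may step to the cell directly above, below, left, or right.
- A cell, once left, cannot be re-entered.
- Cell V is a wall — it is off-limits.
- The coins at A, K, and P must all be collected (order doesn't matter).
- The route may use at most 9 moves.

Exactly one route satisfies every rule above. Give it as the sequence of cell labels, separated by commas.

H, L, P, O, K, F, A, B, C, D

Any route must reach A, K, and P and still end at D within 9 moves, so the order of the required stops is forced.
Route from H: down 2 to P, left 1 to O, up 3 to A, right 3 to D — 9 moves in all.
Check: all required cells visited; 9 ≤ 9 moves.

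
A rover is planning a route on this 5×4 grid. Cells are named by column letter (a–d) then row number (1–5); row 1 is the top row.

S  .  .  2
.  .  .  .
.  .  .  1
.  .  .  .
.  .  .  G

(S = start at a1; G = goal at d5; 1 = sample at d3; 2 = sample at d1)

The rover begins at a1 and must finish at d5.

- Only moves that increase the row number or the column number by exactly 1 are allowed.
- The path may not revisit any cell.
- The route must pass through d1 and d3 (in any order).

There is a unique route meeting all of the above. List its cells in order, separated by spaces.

a1 b1 c1 d1 d2 d3 d4 d5

Moves only go right or down, so the column and row indices never decrease.
Route from a1: right 3 to d1, down 4 to d5 — 7 moves in all.
Check: all required cells visited.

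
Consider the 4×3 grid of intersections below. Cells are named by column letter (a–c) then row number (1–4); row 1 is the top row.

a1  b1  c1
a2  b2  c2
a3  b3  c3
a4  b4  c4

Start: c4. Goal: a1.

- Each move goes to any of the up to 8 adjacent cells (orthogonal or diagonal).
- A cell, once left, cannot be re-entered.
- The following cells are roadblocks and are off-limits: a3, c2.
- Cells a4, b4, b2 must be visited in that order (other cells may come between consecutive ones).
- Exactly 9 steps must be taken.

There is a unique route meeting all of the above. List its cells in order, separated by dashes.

The waypoints must appear in the order a4, b4, b2, with no cell reused.
Route from c4: up-left 1 to b3, down-left 1 to a4, right 1 to b4, up-right 1 to c3, up-left 1 to b2, up-right 1 to c1, left 1 to b1, down-left 1 to a2, up 1 to a1 — 9 moves in all.
Check: order respected (a4 at step 2, b4 at step 3, b2 at step 5); 9 moves as required.

c4 - b3 - a4 - b4 - c3 - b2 - c1 - b1 - a2 - a1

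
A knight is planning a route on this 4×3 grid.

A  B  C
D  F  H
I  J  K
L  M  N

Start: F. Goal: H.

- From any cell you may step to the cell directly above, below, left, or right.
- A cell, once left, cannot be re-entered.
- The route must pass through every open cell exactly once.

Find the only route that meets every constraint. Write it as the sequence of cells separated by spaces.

F J K N M L I D A B C H

Need to visit all 12 open cells exactly once, starting at F and ending at H.
Route from F: down to J, right to K, down to N, 2× left (reaching L), 3× up (reaching A), 2× right (reaching C), down to H — 11 moves in all.
Check: all 12 open cells covered.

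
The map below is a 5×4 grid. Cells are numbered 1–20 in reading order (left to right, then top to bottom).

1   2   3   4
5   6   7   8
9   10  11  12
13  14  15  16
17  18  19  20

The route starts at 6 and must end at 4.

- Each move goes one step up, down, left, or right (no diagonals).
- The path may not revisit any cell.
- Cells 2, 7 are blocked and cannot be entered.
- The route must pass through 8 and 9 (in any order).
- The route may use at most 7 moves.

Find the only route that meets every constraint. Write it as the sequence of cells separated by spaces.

Any route must reach 8 and 9 and still end at 4 within 7 moves, so the order of the required stops is forced.
Route from 6: left to 5, down to 9, 3× right (reaching 12), 2× up (reaching 4) — 7 moves in all.
Check: all required cells visited; 7 ≤ 7 moves.

6 5 9 10 11 12 8 4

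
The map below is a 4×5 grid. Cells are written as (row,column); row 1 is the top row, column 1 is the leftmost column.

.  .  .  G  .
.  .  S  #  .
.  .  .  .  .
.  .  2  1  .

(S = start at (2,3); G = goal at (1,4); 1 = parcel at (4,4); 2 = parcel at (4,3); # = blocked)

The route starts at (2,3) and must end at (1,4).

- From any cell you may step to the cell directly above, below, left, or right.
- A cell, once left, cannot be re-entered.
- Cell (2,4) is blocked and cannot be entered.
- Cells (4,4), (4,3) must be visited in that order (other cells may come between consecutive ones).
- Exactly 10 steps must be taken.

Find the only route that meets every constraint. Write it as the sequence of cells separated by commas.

The waypoints must appear in the order (4,4), (4,3), with no cell reused.
Route from (2,3): down 1 to (3,3), right 1 to (3,4), down 1 to (4,4), left 2 to (4,2), up 3 to (1,2), right 2 to (1,4) — 10 moves in all.
Check: order respected (1 at step 3, 2 at step 4); 10 moves as required.

(2,3), (3,3), (3,4), (4,4), (4,3), (4,2), (3,2), (2,2), (1,2), (1,3), (1,4)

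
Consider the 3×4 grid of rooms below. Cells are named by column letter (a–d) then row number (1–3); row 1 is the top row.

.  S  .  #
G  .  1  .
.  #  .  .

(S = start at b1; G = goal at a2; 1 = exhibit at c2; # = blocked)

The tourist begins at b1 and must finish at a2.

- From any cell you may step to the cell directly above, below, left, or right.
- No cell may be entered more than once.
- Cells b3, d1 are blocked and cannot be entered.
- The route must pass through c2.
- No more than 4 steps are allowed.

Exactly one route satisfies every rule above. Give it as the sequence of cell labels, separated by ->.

b1 -> c1 -> c2 -> b2 -> a2

The budget equals the shortest possible length, so every move has to be on a shortest route through the required cells.
Route from b1: right to c1, down to c2, 2× left (reaching a2) — 4 moves in all.
Check: all required cells visited; 4 ≤ 4 moves.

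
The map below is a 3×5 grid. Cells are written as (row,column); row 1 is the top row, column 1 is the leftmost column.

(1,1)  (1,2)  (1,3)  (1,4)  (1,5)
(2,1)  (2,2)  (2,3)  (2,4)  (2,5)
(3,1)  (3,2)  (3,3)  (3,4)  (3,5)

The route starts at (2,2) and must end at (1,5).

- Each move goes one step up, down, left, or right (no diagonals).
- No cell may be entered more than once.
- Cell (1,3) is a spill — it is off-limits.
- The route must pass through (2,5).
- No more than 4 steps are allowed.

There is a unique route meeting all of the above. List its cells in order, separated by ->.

(2,2) -> (2,3) -> (2,4) -> (2,5) -> (1,5)

Any route must reach (2,5) and still end at (1,5) within 4 moves, so the order of the required stops is forced.
Route from (2,2): 3× right (reaching (2,5)), up to (1,5) — 4 moves in all.
Check: all required cells visited; 4 ≤ 4 moves.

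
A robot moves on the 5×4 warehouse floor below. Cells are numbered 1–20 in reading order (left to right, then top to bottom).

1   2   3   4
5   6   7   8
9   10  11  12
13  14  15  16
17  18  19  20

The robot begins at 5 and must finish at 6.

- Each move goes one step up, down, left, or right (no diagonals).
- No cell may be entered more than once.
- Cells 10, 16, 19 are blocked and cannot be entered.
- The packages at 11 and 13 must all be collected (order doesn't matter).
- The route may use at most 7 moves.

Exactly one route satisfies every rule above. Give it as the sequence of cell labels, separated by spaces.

5 9 13 14 15 11 7 6

The budget equals the shortest possible length, so every move has to be on a shortest route through the required cells.
Route from 5: 2× down (reaching 13), 2× right (reaching 15), 2× up (reaching 7), left to 6 — 7 moves in all.
Check: all required cells visited; 7 ≤ 7 moves.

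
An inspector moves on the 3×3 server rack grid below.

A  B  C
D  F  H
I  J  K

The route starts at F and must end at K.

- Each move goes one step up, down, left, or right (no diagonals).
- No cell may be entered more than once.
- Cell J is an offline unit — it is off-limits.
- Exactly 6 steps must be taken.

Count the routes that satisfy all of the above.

1

Need simple routes of exactly 6 moves from F to K (Manhattan distance 2, so 2 moves are spent on a detour and 2 undoing it).
Enumerating: F D A B C H K.
That gives 1 route.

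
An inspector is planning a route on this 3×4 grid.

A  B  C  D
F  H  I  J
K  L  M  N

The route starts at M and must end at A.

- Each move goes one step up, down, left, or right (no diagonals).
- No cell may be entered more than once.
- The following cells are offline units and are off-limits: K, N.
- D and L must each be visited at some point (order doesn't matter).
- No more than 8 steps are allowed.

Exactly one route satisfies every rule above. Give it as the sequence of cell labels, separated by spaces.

Any route must reach D and L and still end at A within 8 moves, so the order of the required stops is forced.
Route from M: left 1 to L, up 1 to H, right 2 to J, up 1 to D, left 3 to A — 8 moves in all.
Check: all required cells visited; 8 ≤ 8 moves.

M L H I J D C B A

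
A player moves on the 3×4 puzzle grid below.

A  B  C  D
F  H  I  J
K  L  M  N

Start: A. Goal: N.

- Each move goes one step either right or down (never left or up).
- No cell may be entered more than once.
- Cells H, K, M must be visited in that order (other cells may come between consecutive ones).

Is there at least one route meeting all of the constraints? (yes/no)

K lies to the left of H, so going from H to K would need a leftward move — but moves only go right/down, so H cannot be visited before K.

no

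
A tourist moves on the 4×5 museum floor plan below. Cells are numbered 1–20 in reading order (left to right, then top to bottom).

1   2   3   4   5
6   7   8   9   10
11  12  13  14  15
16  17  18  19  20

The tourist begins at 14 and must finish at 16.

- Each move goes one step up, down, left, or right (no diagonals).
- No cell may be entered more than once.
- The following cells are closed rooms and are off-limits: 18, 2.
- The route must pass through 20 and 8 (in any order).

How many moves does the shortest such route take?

Any route passes through 20 and 8 in some order between 14 and 16. Summing Manhattan distances along each leg and taking the cheapest ordering (14 → 20 → 8 → 16) gives a lower bound of 2 + 4 + 4 = 10 moves.
A route of 10 moves achieves this: 14 → 19 → 20 → 15 → 10 → 9 → 8 → 13 → 12 → 17 → 16.
Since 10 matches the lower bound, it is optimal.

10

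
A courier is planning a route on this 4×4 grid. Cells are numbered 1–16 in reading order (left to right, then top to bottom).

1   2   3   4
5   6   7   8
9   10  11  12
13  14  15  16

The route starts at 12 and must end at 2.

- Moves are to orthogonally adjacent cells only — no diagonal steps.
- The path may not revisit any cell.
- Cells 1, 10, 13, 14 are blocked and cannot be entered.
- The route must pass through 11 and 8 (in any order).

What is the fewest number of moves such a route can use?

6

Any route passes through 11 and 8 in some order between 12 and 2. Summing Manhattan distances along each leg and taking the cheapest ordering (12 → 11 → 8 → 2) gives a lower bound of 1 + 2 + 3 = 6 moves.
A route of 6 moves achieves this: 12 → 11 → 7 → 8 → 4 → 3 → 2.
Since 6 matches the lower bound, it is optimal.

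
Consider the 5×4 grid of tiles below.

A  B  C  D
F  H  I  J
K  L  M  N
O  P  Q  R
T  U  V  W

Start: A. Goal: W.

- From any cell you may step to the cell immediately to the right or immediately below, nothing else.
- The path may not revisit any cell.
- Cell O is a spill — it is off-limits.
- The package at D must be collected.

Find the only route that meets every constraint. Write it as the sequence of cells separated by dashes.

Moves only go right or down, so the column and row indices never decrease.
Route from A: 3× right (reaching D), 4× down (reaching W) — 7 moves in all.
Check: all required cells visited.

A - B - C - D - J - N - R - W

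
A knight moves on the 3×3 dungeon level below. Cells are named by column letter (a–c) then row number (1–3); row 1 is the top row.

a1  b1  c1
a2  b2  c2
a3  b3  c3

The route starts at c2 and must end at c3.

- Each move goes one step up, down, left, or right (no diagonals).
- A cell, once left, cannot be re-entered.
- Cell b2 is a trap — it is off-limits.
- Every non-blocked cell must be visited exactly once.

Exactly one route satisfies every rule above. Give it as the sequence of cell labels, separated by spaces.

c2 c1 b1 a1 a2 a3 b3 c3

Need to visit all 8 open cells exactly once, starting at c2 and ending at c3.
Route from c2: up 1 to c1, left 2 to a1, down 2 to a3, right 2 to c3 — 7 moves in all.
Check: all 8 open cells covered.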